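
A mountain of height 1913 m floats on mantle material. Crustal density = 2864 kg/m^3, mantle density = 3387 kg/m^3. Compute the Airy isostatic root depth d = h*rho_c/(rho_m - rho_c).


rho_m - rho_c = 3387 - 2864 = 523
d = 1913 * 2864 / 523
= 5478832 / 523
= 10475.78 m

10475.78


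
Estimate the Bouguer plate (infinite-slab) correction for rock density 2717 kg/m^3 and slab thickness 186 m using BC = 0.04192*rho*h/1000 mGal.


BC = 0.04192 * rho * h / 1000
= 0.04192 * 2717 * 186 / 1000
= 21.1848 mGal

21.1848


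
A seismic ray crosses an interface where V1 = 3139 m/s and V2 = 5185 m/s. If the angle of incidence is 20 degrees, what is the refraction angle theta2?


sin(theta1) = sin(20 deg) = 0.34202
sin(theta2) = V2/V1 * sin(theta1) = 5185/3139 * 0.34202 = 0.564949
theta2 = arcsin(0.564949) = 34.3987 degrees

34.3987


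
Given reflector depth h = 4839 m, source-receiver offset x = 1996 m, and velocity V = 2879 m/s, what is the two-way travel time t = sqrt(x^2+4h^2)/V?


x^2 + 4h^2 = 1996^2 + 4*4839^2 = 3984016 + 93663684 = 97647700
sqrt(97647700) = 9881.6851
t = 9881.6851 / 2879 = 3.4323 s

3.4323


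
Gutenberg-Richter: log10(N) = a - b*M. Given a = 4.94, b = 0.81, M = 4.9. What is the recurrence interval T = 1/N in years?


log10(N) = 4.94 - 0.81*4.9 = 0.971
N = 10^0.971 = 9.354057
T = 1/N = 1/9.354057 = 0.1069 years

0.1069


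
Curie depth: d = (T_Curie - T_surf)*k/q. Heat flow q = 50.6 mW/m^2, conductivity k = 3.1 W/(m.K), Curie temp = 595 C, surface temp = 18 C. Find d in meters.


T_Curie - T_surf = 595 - 18 = 577 C
Convert q to W/m^2: 50.6 mW/m^2 = 0.0506 W/m^2
d = 577 * 3.1 / 0.0506 = 35349.8 m

35349.8


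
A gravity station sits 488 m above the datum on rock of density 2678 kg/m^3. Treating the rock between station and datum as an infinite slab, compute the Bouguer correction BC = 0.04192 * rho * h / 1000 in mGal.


BC = 0.04192 * rho * h / 1000
= 0.04192 * 2678 * 488 / 1000
= 54.7837 mGal

54.7837


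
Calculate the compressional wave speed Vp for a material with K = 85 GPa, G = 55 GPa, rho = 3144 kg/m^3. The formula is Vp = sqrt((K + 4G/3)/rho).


First compute the effective modulus:
K + 4G/3 = 85e9 + 4*55e9/3 = 158333333333.33 Pa
Then divide by density:
158333333333.33 / 3144 = 50360474.9788 Pa/(kg/m^3)
Take the square root:
Vp = sqrt(50360474.9788) = 7096.51 m/s

7096.51


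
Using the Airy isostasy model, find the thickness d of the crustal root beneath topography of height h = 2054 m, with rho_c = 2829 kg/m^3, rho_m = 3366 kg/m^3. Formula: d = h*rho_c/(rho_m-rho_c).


rho_m - rho_c = 3366 - 2829 = 537
d = 2054 * 2829 / 537
= 5810766 / 537
= 10820.79 m

10820.79


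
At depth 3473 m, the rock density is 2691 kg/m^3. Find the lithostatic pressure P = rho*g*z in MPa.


P = rho * g * z / 1e6
= 2691 * 9.81 * 3473 / 1e6
= 91682719.83 / 1e6
= 91.6827 MPa

91.6827


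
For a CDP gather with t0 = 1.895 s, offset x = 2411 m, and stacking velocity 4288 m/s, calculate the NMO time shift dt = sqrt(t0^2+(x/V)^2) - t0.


x/Vnmo = 2411/4288 = 0.562267
(x/Vnmo)^2 = 0.316144
t0^2 = 3.591025
sqrt(3.591025 + 0.316144) = 1.976656
dt = 1.976656 - 1.895 = 0.081656

0.081656


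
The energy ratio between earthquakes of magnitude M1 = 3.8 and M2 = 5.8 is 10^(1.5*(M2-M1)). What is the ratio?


M2 - M1 = 5.8 - 3.8 = 2.0
1.5 * 2.0 = 3.0
ratio = 10^3.0 = 1000.0

1000.0


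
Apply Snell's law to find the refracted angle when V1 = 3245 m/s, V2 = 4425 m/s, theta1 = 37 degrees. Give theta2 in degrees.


sin(theta1) = sin(37 deg) = 0.601815
sin(theta2) = V2/V1 * sin(theta1) = 4425/3245 * 0.601815 = 0.820657
theta2 = arcsin(0.820657) = 55.1506 degrees

55.1506


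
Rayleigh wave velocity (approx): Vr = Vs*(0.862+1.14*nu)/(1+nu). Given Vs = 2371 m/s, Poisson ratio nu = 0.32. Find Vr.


Numerator factor = 0.862 + 1.14*0.32 = 1.2268
Denominator = 1 + 0.32 = 1.32
Vr = 2371 * 1.2268 / 1.32 = 2203.59 m/s

2203.59


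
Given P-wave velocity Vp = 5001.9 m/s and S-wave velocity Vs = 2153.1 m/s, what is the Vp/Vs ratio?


Vp/Vs = 5001.9 / 2153.1
= 2.3231

2.3231


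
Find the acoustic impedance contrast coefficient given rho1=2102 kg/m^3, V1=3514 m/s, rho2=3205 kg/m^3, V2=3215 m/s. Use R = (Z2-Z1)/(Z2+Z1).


Z1 = 2102 * 3514 = 7386428
Z2 = 3205 * 3215 = 10304075
R = (10304075 - 7386428) / (10304075 + 7386428) = 2917647 / 17690503 = 0.1649

0.1649


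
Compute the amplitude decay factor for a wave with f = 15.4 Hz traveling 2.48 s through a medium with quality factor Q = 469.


pi*f*t/Q = pi*15.4*2.48/469 = 0.255829
A/A0 = exp(-0.255829) = 0.774275

0.774275


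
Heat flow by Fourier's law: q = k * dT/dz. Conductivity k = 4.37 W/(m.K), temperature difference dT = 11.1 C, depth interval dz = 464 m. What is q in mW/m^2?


q = k * dT / dz * 1000
= 4.37 * 11.1 / 464 * 1000
= 0.104541 * 1000
= 104.5409 mW/m^2

104.5409


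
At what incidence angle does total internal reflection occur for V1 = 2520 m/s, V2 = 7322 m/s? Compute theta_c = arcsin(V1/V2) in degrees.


V1/V2 = 2520/7322 = 0.344168
theta_c = arcsin(0.344168) = 20.131 degrees

20.131


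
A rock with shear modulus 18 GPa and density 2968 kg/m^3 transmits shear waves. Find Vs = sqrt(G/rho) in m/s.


Convert G to Pa: G = 18e9 Pa
Compute G/rho = 18e9 / 2968 = 6064690.027
Vs = sqrt(6064690.027) = 2462.66 m/s

2462.66


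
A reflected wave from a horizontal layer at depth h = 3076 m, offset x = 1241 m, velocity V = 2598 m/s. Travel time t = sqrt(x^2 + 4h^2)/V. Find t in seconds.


x^2 + 4h^2 = 1241^2 + 4*3076^2 = 1540081 + 37847104 = 39387185
sqrt(39387185) = 6275.921
t = 6275.921 / 2598 = 2.4157 s

2.4157


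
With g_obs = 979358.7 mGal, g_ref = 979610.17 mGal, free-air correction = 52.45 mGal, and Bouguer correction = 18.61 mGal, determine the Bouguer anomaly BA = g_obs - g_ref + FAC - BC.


BA = g_obs - g_ref + FAC - BC
= 979358.7 - 979610.17 + 52.45 - 18.61
= -217.63 mGal

-217.63


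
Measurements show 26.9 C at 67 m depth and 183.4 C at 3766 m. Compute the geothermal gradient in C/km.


dT = 183.4 - 26.9 = 156.5 C
dz = 3766 - 67 = 3699 m
gradient = dT/dz * 1000 = 156.5/3699 * 1000 = 42.3087 C/km

42.3087


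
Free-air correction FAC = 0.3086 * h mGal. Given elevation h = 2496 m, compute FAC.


FAC = 0.3086 * h
= 0.3086 * 2496
= 770.2656 mGal

770.2656


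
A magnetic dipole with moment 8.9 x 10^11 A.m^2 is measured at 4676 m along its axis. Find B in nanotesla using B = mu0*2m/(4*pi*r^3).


m = 8.9 x 10^11 = 890000000000 A.m^2
2m = 1780000000000 A.m^2
r^3 = 4676^3 = 102240627776
B = (4pi*10^-7) * 1780000000000 / (4*pi * 102240627776) * 1e9
= 2236813.969356 / 1284793620477.96 * 1e9
= 1740.9909 nT

1740.9909


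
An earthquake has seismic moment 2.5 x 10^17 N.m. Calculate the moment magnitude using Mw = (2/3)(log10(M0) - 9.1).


log10(M0) = log10(2.5 x 10^17) = 17.3979
Mw = 2/3 * (17.3979 - 9.1)
= 2/3 * 8.2979
= 5.53

5.53


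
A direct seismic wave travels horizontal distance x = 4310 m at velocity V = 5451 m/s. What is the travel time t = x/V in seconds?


t = x / V
= 4310 / 5451
= 0.7907 s

0.7907


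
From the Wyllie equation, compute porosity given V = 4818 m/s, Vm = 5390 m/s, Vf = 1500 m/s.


1/V - 1/Vm = 1/4818 - 1/5390 = 2.203e-05
1/Vf - 1/Vm = 1/1500 - 1/5390 = 0.00048114
phi = 2.203e-05 / 0.00048114 = 0.0458

0.0458


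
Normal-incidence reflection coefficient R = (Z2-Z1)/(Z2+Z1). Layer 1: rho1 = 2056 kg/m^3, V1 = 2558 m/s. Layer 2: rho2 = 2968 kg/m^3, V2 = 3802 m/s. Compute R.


Z1 = 2056 * 2558 = 5259248
Z2 = 2968 * 3802 = 11284336
R = (11284336 - 5259248) / (11284336 + 5259248) = 6025088 / 16543584 = 0.3642

0.3642


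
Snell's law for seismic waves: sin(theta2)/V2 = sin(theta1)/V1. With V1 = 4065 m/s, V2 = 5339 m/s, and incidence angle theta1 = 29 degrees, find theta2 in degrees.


sin(theta1) = sin(29 deg) = 0.48481
sin(theta2) = V2/V1 * sin(theta1) = 5339/4065 * 0.48481 = 0.636752
theta2 = arcsin(0.636752) = 39.5501 degrees

39.5501


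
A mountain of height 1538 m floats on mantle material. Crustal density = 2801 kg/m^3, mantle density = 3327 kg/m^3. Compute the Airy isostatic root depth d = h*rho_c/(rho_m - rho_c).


rho_m - rho_c = 3327 - 2801 = 526
d = 1538 * 2801 / 526
= 4307938 / 526
= 8190.0 m

8190.0


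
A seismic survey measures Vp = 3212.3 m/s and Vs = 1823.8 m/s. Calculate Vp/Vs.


Vp/Vs = 3212.3 / 1823.8
= 1.7613

1.7613


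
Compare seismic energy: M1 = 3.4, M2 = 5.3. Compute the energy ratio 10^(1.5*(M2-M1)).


M2 - M1 = 5.3 - 3.4 = 1.9
1.5 * 1.9 = 2.85
ratio = 10^2.85 = 707.95

707.95


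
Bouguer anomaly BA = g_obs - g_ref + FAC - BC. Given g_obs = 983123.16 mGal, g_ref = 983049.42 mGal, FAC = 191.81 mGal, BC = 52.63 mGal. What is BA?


BA = g_obs - g_ref + FAC - BC
= 983123.16 - 983049.42 + 191.81 - 52.63
= 212.92 mGal

212.92


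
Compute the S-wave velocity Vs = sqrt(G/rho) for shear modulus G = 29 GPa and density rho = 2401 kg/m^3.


Convert G to Pa: G = 29e9 Pa
Compute G/rho = 29e9 / 2401 = 12078300.708
Vs = sqrt(12078300.708) = 3475.38 m/s

3475.38


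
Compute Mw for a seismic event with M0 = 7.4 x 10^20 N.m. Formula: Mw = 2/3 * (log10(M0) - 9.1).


log10(M0) = log10(7.4 x 10^20) = 20.8692
Mw = 2/3 * (20.8692 - 9.1)
= 2/3 * 11.7692
= 7.85

7.85


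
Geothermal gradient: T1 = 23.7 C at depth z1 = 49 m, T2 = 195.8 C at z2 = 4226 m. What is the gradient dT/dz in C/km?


dT = 195.8 - 23.7 = 172.1 C
dz = 4226 - 49 = 4177 m
gradient = dT/dz * 1000 = 172.1/4177 * 1000 = 41.2018 C/km

41.2018


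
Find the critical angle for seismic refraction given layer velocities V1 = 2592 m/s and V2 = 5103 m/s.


V1/V2 = 2592/5103 = 0.507937
theta_c = arcsin(0.507937) = 30.5265 degrees

30.5265


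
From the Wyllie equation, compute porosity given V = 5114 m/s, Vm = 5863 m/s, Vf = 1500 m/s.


1/V - 1/Vm = 1/5114 - 1/5863 = 2.498e-05
1/Vf - 1/Vm = 1/1500 - 1/5863 = 0.00049611
phi = 2.498e-05 / 0.00049611 = 0.0504

0.0504


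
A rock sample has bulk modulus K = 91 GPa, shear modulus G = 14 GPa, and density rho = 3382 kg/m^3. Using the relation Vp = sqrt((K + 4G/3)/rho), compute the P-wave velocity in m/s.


First compute the effective modulus:
K + 4G/3 = 91e9 + 4*14e9/3 = 109666666666.67 Pa
Then divide by density:
109666666666.67 / 3382 = 32426572.0481 Pa/(kg/m^3)
Take the square root:
Vp = sqrt(32426572.0481) = 5694.43 m/s

5694.43


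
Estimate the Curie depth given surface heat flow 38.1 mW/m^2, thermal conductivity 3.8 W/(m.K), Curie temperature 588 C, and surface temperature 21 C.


T_Curie - T_surf = 588 - 21 = 567 C
Convert q to W/m^2: 38.1 mW/m^2 = 0.0381 W/m^2
d = 567 * 3.8 / 0.0381 = 56551.18 m

56551.18


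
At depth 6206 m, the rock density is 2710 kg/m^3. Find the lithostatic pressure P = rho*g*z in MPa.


P = rho * g * z / 1e6
= 2710 * 9.81 * 6206 / 1e6
= 164987130.6 / 1e6
= 164.9871 MPa

164.9871


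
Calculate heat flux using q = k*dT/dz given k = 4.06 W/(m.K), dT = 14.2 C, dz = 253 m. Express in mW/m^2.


q = k * dT / dz * 1000
= 4.06 * 14.2 / 253 * 1000
= 0.227874 * 1000
= 227.8735 mW/m^2

227.8735


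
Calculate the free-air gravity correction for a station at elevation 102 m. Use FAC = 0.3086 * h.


FAC = 0.3086 * h
= 0.3086 * 102
= 31.4772 mGal

31.4772


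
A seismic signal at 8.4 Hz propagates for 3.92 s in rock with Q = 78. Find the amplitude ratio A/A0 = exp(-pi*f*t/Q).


pi*f*t/Q = pi*8.4*3.92/78 = 1.326235
A/A0 = exp(-1.326235) = 0.265475

0.265475


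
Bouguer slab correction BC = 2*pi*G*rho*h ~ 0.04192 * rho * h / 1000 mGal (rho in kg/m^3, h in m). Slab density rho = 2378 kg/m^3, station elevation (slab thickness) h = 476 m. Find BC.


BC = 0.04192 * rho * h / 1000
= 0.04192 * 2378 * 476 / 1000
= 47.4504 mGal

47.4504


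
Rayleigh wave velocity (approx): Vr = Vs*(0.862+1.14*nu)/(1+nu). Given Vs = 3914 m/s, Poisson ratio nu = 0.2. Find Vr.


Numerator factor = 0.862 + 1.14*0.2 = 1.09
Denominator = 1 + 0.2 = 1.2
Vr = 3914 * 1.09 / 1.2 = 3555.22 m/s

3555.22


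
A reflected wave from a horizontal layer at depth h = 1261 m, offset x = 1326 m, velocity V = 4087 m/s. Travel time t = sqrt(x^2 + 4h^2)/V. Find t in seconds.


x^2 + 4h^2 = 1326^2 + 4*1261^2 = 1758276 + 6360484 = 8118760
sqrt(8118760) = 2849.3438
t = 2849.3438 / 4087 = 0.6972 s

0.6972


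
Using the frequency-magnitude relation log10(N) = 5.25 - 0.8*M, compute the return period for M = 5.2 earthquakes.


log10(N) = 5.25 - 0.8*5.2 = 1.09
N = 10^1.09 = 12.302688
T = 1/N = 1/12.302688 = 0.0813 years

0.0813


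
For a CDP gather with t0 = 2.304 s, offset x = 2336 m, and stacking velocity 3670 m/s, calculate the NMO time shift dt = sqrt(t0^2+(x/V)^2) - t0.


x/Vnmo = 2336/3670 = 0.636512
(x/Vnmo)^2 = 0.405148
t0^2 = 5.308416
sqrt(5.308416 + 0.405148) = 2.390306
dt = 2.390306 - 2.304 = 0.086306

0.086306


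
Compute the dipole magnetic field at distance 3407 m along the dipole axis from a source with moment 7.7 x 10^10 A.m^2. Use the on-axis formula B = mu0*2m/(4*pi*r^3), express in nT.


m = 7.7 x 10^10 = 77000000000 A.m^2
2m = 154000000000 A.m^2
r^3 = 3407^3 = 39547260143
B = (4pi*10^-7) * 154000000000 / (4*pi * 39547260143) * 1e9
= 193522.107461 / 496965527739.41 * 1e9
= 389.4075 nT

389.4075


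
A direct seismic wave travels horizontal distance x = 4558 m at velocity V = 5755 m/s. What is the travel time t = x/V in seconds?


t = x / V
= 4558 / 5755
= 0.792 s

0.792


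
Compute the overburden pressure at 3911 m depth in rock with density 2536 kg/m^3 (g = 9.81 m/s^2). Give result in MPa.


P = rho * g * z / 1e6
= 2536 * 9.81 * 3911 / 1e6
= 97298483.76 / 1e6
= 97.2985 MPa

97.2985


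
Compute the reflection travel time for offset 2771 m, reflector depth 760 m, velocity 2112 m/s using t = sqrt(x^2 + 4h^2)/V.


x^2 + 4h^2 = 2771^2 + 4*760^2 = 7678441 + 2310400 = 9988841
sqrt(9988841) = 3160.5128
t = 3160.5128 / 2112 = 1.4965 s

1.4965


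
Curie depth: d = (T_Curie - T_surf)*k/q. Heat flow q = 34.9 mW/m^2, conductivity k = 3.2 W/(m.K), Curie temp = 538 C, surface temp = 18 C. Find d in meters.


T_Curie - T_surf = 538 - 18 = 520 C
Convert q to W/m^2: 34.9 mW/m^2 = 0.0349 W/m^2
d = 520 * 3.2 / 0.0349 = 47679.08 m

47679.08


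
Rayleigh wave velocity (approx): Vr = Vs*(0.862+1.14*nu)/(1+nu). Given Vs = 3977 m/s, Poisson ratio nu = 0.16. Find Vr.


Numerator factor = 0.862 + 1.14*0.16 = 1.0444
Denominator = 1 + 0.16 = 1.16
Vr = 3977 * 1.0444 / 1.16 = 3580.67 m/s

3580.67


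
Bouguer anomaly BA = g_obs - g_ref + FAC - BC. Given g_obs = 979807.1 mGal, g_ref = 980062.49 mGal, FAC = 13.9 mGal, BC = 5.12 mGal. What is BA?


BA = g_obs - g_ref + FAC - BC
= 979807.1 - 980062.49 + 13.9 - 5.12
= -246.61 mGal

-246.61


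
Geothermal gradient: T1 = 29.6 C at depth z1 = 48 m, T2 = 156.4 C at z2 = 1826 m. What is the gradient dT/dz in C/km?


dT = 156.4 - 29.6 = 126.8 C
dz = 1826 - 48 = 1778 m
gradient = dT/dz * 1000 = 126.8/1778 * 1000 = 71.3161 C/km

71.3161


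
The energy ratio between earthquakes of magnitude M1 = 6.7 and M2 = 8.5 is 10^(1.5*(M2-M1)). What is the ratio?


M2 - M1 = 8.5 - 6.7 = 1.8
1.5 * 1.8 = 2.7
ratio = 10^2.7 = 501.19

501.19


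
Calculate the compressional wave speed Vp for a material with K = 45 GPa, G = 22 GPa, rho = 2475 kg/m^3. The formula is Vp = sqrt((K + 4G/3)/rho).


First compute the effective modulus:
K + 4G/3 = 45e9 + 4*22e9/3 = 74333333333.33 Pa
Then divide by density:
74333333333.33 / 2475 = 30033670.0337 Pa/(kg/m^3)
Take the square root:
Vp = sqrt(30033670.0337) = 5480.3 m/s

5480.3


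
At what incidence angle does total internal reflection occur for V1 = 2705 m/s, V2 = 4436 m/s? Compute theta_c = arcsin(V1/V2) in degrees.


V1/V2 = 2705/4436 = 0.609784
theta_c = arcsin(0.609784) = 37.5739 degrees

37.5739


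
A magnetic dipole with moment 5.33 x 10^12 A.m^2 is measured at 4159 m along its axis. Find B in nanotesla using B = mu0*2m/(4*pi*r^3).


m = 5.33 x 10^12 = 5330000000000 A.m^2
2m = 10660000000000 A.m^2
r^3 = 4159^3 = 71939391679
B = (4pi*10^-7) * 10660000000000 / (4*pi * 71939391679) * 1e9
= 13395751.074907 / 904017057609.86 * 1e9
= 14818.0291 nT

14818.0291


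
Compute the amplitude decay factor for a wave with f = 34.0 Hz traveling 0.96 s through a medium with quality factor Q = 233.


pi*f*t/Q = pi*34.0*0.96/233 = 0.440093
A/A0 = exp(-0.440093) = 0.643977

0.643977


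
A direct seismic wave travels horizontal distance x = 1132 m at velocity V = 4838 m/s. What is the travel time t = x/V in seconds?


t = x / V
= 1132 / 4838
= 0.234 s

0.234


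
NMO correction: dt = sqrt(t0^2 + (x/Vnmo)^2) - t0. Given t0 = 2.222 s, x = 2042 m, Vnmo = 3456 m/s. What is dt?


x/Vnmo = 2042/3456 = 0.590856
(x/Vnmo)^2 = 0.349111
t0^2 = 4.937284
sqrt(4.937284 + 0.349111) = 2.299216
dt = 2.299216 - 2.222 = 0.077216

0.077216


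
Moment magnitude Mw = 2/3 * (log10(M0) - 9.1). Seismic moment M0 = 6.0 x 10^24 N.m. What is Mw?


log10(M0) = log10(6.0 x 10^24) = 24.7782
Mw = 2/3 * (24.7782 - 9.1)
= 2/3 * 15.6782
= 10.45

10.45


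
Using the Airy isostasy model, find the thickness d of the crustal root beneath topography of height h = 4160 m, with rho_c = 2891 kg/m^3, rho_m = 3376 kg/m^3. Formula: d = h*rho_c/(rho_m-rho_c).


rho_m - rho_c = 3376 - 2891 = 485
d = 4160 * 2891 / 485
= 12026560 / 485
= 24797.03 m

24797.03


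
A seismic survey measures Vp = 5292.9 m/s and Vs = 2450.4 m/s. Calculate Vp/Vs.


Vp/Vs = 5292.9 / 2450.4
= 2.16

2.16


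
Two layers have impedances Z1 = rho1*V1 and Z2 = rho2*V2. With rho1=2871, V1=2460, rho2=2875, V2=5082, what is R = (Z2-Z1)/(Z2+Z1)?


Z1 = 2871 * 2460 = 7062660
Z2 = 2875 * 5082 = 14610750
R = (14610750 - 7062660) / (14610750 + 7062660) = 7548090 / 21673410 = 0.3483

0.3483


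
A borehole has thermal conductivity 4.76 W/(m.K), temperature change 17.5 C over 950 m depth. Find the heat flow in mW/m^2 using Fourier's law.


q = k * dT / dz * 1000
= 4.76 * 17.5 / 950 * 1000
= 0.087684 * 1000
= 87.6842 mW/m^2

87.6842


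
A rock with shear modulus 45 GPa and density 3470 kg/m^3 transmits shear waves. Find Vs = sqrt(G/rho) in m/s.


Convert G to Pa: G = 45e9 Pa
Compute G/rho = 45e9 / 3470 = 12968299.7118
Vs = sqrt(12968299.7118) = 3601.15 m/s

3601.15


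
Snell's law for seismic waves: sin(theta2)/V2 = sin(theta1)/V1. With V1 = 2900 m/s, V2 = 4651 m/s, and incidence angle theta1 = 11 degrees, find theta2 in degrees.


sin(theta1) = sin(11 deg) = 0.190809
sin(theta2) = V2/V1 * sin(theta1) = 4651/2900 * 0.190809 = 0.306018
theta2 = arcsin(0.306018) = 17.8194 degrees

17.8194


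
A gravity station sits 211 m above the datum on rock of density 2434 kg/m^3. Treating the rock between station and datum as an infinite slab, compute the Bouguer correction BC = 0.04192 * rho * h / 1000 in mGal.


BC = 0.04192 * rho * h / 1000
= 0.04192 * 2434 * 211 / 1000
= 21.529 mGal

21.529


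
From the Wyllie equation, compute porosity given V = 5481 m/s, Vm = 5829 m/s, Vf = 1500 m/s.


1/V - 1/Vm = 1/5481 - 1/5829 = 1.089e-05
1/Vf - 1/Vm = 1/1500 - 1/5829 = 0.00049511
phi = 1.089e-05 / 0.00049511 = 0.022

0.022


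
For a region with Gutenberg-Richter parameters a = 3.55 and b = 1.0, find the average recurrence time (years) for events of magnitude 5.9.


log10(N) = 3.55 - 1.0*5.9 = -2.35
N = 10^-2.35 = 0.004467
T = 1/N = 1/0.004467 = 223.8721 years

223.8721


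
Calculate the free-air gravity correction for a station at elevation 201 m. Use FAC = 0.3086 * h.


FAC = 0.3086 * h
= 0.3086 * 201
= 62.0286 mGal

62.0286


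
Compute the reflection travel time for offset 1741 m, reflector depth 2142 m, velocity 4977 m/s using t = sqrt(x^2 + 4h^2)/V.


x^2 + 4h^2 = 1741^2 + 4*2142^2 = 3031081 + 18352656 = 21383737
sqrt(21383737) = 4624.2553
t = 4624.2553 / 4977 = 0.9291 s

0.9291


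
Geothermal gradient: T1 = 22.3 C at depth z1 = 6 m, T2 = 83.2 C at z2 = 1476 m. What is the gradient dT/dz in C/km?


dT = 83.2 - 22.3 = 60.9 C
dz = 1476 - 6 = 1470 m
gradient = dT/dz * 1000 = 60.9/1470 * 1000 = 41.4286 C/km

41.4286


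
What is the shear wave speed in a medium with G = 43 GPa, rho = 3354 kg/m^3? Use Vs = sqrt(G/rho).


Convert G to Pa: G = 43e9 Pa
Compute G/rho = 43e9 / 3354 = 12820512.8205
Vs = sqrt(12820512.8205) = 3580.57 m/s

3580.57


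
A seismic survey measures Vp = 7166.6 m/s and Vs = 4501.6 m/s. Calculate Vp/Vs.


Vp/Vs = 7166.6 / 4501.6
= 1.592

1.592


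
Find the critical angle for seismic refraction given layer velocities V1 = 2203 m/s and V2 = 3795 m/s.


V1/V2 = 2203/3795 = 0.580501
theta_c = arcsin(0.580501) = 35.4858 degrees

35.4858


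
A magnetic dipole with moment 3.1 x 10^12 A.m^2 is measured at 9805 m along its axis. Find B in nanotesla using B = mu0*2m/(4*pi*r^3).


m = 3.1 x 10^12 = 3100000000000 A.m^2
2m = 6200000000000 A.m^2
r^3 = 9805^3 = 942633335125
B = (4pi*10^-7) * 6200000000000 / (4*pi * 942633335125) * 1e9
= 7791149.780903 / 11845479842630.18 * 1e9
= 657.7319 nT

657.7319


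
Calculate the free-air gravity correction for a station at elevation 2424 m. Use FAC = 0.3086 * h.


FAC = 0.3086 * h
= 0.3086 * 2424
= 748.0464 mGal

748.0464


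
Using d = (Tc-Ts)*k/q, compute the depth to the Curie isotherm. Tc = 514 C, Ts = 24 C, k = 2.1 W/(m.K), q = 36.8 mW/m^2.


T_Curie - T_surf = 514 - 24 = 490 C
Convert q to W/m^2: 36.8 mW/m^2 = 0.0368 W/m^2
d = 490 * 2.1 / 0.0368 = 27961.96 m

27961.96


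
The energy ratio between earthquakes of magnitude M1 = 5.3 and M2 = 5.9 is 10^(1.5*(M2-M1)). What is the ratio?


M2 - M1 = 5.9 - 5.3 = 0.6
1.5 * 0.6 = 0.9
ratio = 10^0.9 = 7.94

7.94


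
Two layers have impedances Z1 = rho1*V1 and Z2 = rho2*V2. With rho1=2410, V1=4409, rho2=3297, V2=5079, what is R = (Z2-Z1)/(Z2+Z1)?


Z1 = 2410 * 4409 = 10625690
Z2 = 3297 * 5079 = 16745463
R = (16745463 - 10625690) / (16745463 + 10625690) = 6119773 / 27371153 = 0.2236

0.2236


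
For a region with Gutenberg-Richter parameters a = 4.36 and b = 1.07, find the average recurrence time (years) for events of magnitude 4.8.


log10(N) = 4.36 - 1.07*4.8 = -0.776
N = 10^-0.776 = 0.167494
T = 1/N = 1/0.167494 = 5.9704 years

5.9704


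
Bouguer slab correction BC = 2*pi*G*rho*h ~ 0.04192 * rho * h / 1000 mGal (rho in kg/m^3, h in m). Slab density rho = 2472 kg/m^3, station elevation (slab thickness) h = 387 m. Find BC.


BC = 0.04192 * rho * h / 1000
= 0.04192 * 2472 * 387 / 1000
= 40.1034 mGal

40.1034


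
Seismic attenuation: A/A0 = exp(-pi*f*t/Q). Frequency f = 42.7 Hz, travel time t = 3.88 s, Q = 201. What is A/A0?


pi*f*t/Q = pi*42.7*3.88/201 = 2.589485
A/A0 = exp(-2.589485) = 0.075059

0.075059


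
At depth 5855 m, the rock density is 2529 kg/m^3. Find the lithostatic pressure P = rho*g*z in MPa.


P = rho * g * z / 1e6
= 2529 * 9.81 * 5855 / 1e6
= 145259563.95 / 1e6
= 145.2596 MPa

145.2596


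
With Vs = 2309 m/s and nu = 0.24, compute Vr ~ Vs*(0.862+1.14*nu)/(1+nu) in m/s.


Numerator factor = 0.862 + 1.14*0.24 = 1.1356
Denominator = 1 + 0.24 = 1.24
Vr = 2309 * 1.1356 / 1.24 = 2114.6 m/s

2114.6


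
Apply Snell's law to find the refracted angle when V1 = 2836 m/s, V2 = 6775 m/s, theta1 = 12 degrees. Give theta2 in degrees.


sin(theta1) = sin(12 deg) = 0.207912
sin(theta2) = V2/V1 * sin(theta1) = 6775/2836 * 0.207912 = 0.496686
theta2 = arcsin(0.496686) = 29.781 degrees

29.781


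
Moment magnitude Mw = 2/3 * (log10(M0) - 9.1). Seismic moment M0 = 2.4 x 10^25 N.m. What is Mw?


log10(M0) = log10(2.4 x 10^25) = 25.3802
Mw = 2/3 * (25.3802 - 9.1)
= 2/3 * 16.2802
= 10.85

10.85


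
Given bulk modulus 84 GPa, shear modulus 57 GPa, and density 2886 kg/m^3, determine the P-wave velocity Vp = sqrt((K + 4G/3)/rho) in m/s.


First compute the effective modulus:
K + 4G/3 = 84e9 + 4*57e9/3 = 160000000000.0 Pa
Then divide by density:
160000000000.0 / 2886 = 55440055.4401 Pa/(kg/m^3)
Take the square root:
Vp = sqrt(55440055.4401) = 7445.81 m/s

7445.81


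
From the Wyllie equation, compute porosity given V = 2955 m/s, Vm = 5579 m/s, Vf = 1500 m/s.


1/V - 1/Vm = 1/2955 - 1/5579 = 0.00015917
1/Vf - 1/Vm = 1/1500 - 1/5579 = 0.00048742
phi = 0.00015917 / 0.00048742 = 0.3265

0.3265


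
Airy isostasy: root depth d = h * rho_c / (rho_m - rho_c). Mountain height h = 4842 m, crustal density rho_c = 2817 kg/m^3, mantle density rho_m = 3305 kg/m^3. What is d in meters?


rho_m - rho_c = 3305 - 2817 = 488
d = 4842 * 2817 / 488
= 13639914 / 488
= 27950.64 m

27950.64


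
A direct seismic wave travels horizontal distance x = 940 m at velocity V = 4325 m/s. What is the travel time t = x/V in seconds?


t = x / V
= 940 / 4325
= 0.2173 s

0.2173


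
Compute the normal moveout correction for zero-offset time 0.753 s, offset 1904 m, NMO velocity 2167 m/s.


x/Vnmo = 1904/2167 = 0.878634
(x/Vnmo)^2 = 0.771998
t0^2 = 0.567009
sqrt(0.567009 + 0.771998) = 1.157155
dt = 1.157155 - 0.753 = 0.404155

0.404155


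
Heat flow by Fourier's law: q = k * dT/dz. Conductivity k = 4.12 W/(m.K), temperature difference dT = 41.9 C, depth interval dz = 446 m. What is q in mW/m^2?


q = k * dT / dz * 1000
= 4.12 * 41.9 / 446 * 1000
= 0.387058 * 1000
= 387.0583 mW/m^2

387.0583


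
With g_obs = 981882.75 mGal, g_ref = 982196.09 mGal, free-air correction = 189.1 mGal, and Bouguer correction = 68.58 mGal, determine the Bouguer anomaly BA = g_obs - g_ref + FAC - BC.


BA = g_obs - g_ref + FAC - BC
= 981882.75 - 982196.09 + 189.1 - 68.58
= -192.82 mGal

-192.82


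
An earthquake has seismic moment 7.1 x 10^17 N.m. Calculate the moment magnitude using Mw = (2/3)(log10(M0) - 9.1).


log10(M0) = log10(7.1 x 10^17) = 17.8513
Mw = 2/3 * (17.8513 - 9.1)
= 2/3 * 8.7513
= 5.83

5.83


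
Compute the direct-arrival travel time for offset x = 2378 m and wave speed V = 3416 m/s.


t = x / V
= 2378 / 3416
= 0.6961 s

0.6961


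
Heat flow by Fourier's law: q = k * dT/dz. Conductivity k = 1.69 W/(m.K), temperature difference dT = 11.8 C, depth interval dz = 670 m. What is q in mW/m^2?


q = k * dT / dz * 1000
= 1.69 * 11.8 / 670 * 1000
= 0.029764 * 1000
= 29.7642 mW/m^2

29.7642


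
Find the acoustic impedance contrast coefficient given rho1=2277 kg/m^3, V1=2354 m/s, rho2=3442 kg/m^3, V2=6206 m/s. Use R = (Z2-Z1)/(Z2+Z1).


Z1 = 2277 * 2354 = 5360058
Z2 = 3442 * 6206 = 21361052
R = (21361052 - 5360058) / (21361052 + 5360058) = 16000994 / 26721110 = 0.5988

0.5988


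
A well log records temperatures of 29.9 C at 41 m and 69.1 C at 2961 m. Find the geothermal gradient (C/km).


dT = 69.1 - 29.9 = 39.2 C
dz = 2961 - 41 = 2920 m
gradient = dT/dz * 1000 = 39.2/2920 * 1000 = 13.4247 C/km

13.4247


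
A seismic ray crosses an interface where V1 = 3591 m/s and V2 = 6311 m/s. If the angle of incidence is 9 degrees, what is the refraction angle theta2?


sin(theta1) = sin(9 deg) = 0.156434
sin(theta2) = V2/V1 * sin(theta1) = 6311/3591 * 0.156434 = 0.274926
theta2 = arcsin(0.274926) = 15.9576 degrees

15.9576


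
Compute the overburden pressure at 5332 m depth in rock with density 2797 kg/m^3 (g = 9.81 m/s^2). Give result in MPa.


P = rho * g * z / 1e6
= 2797 * 9.81 * 5332 / 1e6
= 146302455.24 / 1e6
= 146.3025 MPa

146.3025


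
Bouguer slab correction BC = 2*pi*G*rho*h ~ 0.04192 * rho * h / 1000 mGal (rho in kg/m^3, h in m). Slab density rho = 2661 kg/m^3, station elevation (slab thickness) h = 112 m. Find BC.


BC = 0.04192 * rho * h / 1000
= 0.04192 * 2661 * 112 / 1000
= 12.4935 mGal

12.4935


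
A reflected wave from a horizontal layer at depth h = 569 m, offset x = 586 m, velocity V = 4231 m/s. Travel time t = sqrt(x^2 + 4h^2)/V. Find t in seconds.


x^2 + 4h^2 = 586^2 + 4*569^2 = 343396 + 1295044 = 1638440
sqrt(1638440) = 1280.0156
t = 1280.0156 / 4231 = 0.3025 s

0.3025


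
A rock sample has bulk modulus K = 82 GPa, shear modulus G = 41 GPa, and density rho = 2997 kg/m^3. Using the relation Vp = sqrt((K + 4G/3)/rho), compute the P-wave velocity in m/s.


First compute the effective modulus:
K + 4G/3 = 82e9 + 4*41e9/3 = 136666666666.67 Pa
Then divide by density:
136666666666.67 / 2997 = 45601156.7123 Pa/(kg/m^3)
Take the square root:
Vp = sqrt(45601156.7123) = 6752.86 m/s

6752.86


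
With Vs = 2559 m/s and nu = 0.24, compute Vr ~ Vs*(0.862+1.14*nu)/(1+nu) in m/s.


Numerator factor = 0.862 + 1.14*0.24 = 1.1356
Denominator = 1 + 0.24 = 1.24
Vr = 2559 * 1.1356 / 1.24 = 2343.55 m/s

2343.55


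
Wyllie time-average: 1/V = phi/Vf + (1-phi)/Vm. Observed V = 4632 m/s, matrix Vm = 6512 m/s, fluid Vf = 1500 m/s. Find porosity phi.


1/V - 1/Vm = 1/4632 - 1/6512 = 6.233e-05
1/Vf - 1/Vm = 1/1500 - 1/6512 = 0.0005131
phi = 6.233e-05 / 0.0005131 = 0.1215

0.1215


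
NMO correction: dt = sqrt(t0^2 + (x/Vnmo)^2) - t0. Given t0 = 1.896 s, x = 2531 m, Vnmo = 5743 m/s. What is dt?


x/Vnmo = 2531/5743 = 0.44071
(x/Vnmo)^2 = 0.194226
t0^2 = 3.594816
sqrt(3.594816 + 0.194226) = 1.946546
dt = 1.946546 - 1.896 = 0.050546

0.050546


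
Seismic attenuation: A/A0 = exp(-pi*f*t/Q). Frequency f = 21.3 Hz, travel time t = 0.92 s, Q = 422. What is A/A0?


pi*f*t/Q = pi*21.3*0.92/422 = 0.145883
A/A0 = exp(-0.145883) = 0.864259

0.864259


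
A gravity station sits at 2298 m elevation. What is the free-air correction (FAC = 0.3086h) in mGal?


FAC = 0.3086 * h
= 0.3086 * 2298
= 709.1628 mGal

709.1628


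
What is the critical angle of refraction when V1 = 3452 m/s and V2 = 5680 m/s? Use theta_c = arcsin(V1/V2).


V1/V2 = 3452/5680 = 0.607746
theta_c = arcsin(0.607746) = 37.4267 degrees

37.4267


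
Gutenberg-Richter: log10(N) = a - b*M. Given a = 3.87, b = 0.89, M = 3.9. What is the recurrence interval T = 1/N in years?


log10(N) = 3.87 - 0.89*3.9 = 0.399
N = 10^0.399 = 2.506109
T = 1/N = 1/2.506109 = 0.399 years

0.399


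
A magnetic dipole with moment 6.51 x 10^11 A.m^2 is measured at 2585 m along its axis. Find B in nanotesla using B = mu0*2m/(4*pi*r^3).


m = 6.51 x 10^11 = 651000000000 A.m^2
2m = 1302000000000 A.m^2
r^3 = 2585^3 = 17273551625
B = (4pi*10^-7) * 1302000000000 / (4*pi * 17273551625) * 1e9
= 1636141.45399 / 217065851546.02 * 1e9
= 7537.535 nT

7537.535


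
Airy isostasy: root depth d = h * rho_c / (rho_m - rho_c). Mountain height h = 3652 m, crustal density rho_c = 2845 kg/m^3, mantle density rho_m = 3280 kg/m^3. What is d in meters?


rho_m - rho_c = 3280 - 2845 = 435
d = 3652 * 2845 / 435
= 10389940 / 435
= 23884.92 m

23884.92


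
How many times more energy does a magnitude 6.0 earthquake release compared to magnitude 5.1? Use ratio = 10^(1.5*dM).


M2 - M1 = 6.0 - 5.1 = 0.9
1.5 * 0.9 = 1.35
ratio = 10^1.35 = 22.39

22.39


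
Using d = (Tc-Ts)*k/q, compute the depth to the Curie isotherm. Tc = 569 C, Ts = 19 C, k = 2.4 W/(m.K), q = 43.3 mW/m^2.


T_Curie - T_surf = 569 - 19 = 550 C
Convert q to W/m^2: 43.3 mW/m^2 = 0.0433 W/m^2
d = 550 * 2.4 / 0.0433 = 30484.99 m

30484.99


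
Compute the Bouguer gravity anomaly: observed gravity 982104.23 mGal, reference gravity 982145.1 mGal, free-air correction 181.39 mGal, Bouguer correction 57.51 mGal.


BA = g_obs - g_ref + FAC - BC
= 982104.23 - 982145.1 + 181.39 - 57.51
= 83.01 mGal

83.01


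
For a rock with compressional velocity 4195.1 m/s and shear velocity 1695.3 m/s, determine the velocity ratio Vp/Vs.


Vp/Vs = 4195.1 / 1695.3
= 2.4745

2.4745


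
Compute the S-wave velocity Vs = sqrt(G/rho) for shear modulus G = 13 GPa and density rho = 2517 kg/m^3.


Convert G to Pa: G = 13e9 Pa
Compute G/rho = 13e9 / 2517 = 5164878.824
Vs = sqrt(5164878.824) = 2272.64 m/s

2272.64


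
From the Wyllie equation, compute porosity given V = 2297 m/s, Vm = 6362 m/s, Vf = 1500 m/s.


1/V - 1/Vm = 1/2297 - 1/6362 = 0.00027817
1/Vf - 1/Vm = 1/1500 - 1/6362 = 0.00050948
phi = 0.00027817 / 0.00050948 = 0.546

0.546


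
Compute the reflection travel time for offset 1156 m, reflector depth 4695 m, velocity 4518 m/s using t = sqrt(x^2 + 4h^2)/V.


x^2 + 4h^2 = 1156^2 + 4*4695^2 = 1336336 + 88172100 = 89508436
sqrt(89508436) = 9460.8898
t = 9460.8898 / 4518 = 2.094 s

2.094


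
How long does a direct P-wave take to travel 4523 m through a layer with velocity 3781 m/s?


t = x / V
= 4523 / 3781
= 1.1962 s

1.1962


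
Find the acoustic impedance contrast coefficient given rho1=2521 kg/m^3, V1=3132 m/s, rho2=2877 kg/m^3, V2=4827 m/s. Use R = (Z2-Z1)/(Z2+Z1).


Z1 = 2521 * 3132 = 7895772
Z2 = 2877 * 4827 = 13887279
R = (13887279 - 7895772) / (13887279 + 7895772) = 5991507 / 21783051 = 0.2751

0.2751


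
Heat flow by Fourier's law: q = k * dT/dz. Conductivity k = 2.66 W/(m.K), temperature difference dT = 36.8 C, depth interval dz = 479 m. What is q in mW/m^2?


q = k * dT / dz * 1000
= 2.66 * 36.8 / 479 * 1000
= 0.204359 * 1000
= 204.3591 mW/m^2

204.3591


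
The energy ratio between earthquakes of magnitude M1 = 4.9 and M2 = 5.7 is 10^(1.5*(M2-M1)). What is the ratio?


M2 - M1 = 5.7 - 4.9 = 0.8
1.5 * 0.8 = 1.2
ratio = 10^1.2 = 15.85

15.85


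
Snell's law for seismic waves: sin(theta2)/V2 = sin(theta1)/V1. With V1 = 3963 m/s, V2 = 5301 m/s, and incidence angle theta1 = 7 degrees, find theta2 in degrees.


sin(theta1) = sin(7 deg) = 0.121869
sin(theta2) = V2/V1 * sin(theta1) = 5301/3963 * 0.121869 = 0.163015
theta2 = arcsin(0.163015) = 9.382 degrees

9.382


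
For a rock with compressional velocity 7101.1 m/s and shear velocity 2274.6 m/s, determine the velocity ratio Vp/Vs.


Vp/Vs = 7101.1 / 2274.6
= 3.1219

3.1219


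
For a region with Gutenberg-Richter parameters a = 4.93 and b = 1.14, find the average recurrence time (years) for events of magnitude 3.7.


log10(N) = 4.93 - 1.14*3.7 = 0.712
N = 10^0.712 = 5.152286
T = 1/N = 1/5.152286 = 0.1941 years

0.1941


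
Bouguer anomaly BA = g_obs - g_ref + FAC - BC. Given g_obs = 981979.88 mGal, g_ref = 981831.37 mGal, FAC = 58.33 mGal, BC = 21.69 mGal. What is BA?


BA = g_obs - g_ref + FAC - BC
= 981979.88 - 981831.37 + 58.33 - 21.69
= 185.15 mGal

185.15


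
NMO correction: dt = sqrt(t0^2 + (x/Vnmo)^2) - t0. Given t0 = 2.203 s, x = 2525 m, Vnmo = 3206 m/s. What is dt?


x/Vnmo = 2525/3206 = 0.787586
(x/Vnmo)^2 = 0.620291
t0^2 = 4.853209
sqrt(4.853209 + 0.620291) = 2.339551
dt = 2.339551 - 2.203 = 0.136551

0.136551


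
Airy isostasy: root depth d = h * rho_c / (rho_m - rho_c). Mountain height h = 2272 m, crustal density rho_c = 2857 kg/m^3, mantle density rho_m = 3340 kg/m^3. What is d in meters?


rho_m - rho_c = 3340 - 2857 = 483
d = 2272 * 2857 / 483
= 6491104 / 483
= 13439.14 m

13439.14


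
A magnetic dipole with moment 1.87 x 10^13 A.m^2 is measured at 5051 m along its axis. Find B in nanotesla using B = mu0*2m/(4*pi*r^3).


m = 1.87 x 10^13 = 18700000000000 A.m^2
2m = 37400000000000 A.m^2
r^3 = 5051^3 = 128864147651
B = (4pi*10^-7) * 37400000000000 / (4*pi * 128864147651) * 1e9
= 46998226.097703 / 1619354638285.97 * 1e9
= 29022.8125 nT

29022.8125


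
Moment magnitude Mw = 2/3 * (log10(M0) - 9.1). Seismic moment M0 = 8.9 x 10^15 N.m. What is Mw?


log10(M0) = log10(8.9 x 10^15) = 15.9494
Mw = 2/3 * (15.9494 - 9.1)
= 2/3 * 6.8494
= 4.57

4.57


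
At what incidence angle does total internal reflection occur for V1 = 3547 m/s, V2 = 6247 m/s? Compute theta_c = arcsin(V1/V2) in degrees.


V1/V2 = 3547/6247 = 0.567793
theta_c = arcsin(0.567793) = 34.5964 degrees

34.5964


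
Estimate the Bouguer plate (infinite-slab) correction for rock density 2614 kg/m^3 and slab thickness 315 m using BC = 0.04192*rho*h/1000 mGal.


BC = 0.04192 * rho * h / 1000
= 0.04192 * 2614 * 315 / 1000
= 34.5173 mGal

34.5173


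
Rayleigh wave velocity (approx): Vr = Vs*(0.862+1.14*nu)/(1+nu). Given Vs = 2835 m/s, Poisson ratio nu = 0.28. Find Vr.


Numerator factor = 0.862 + 1.14*0.28 = 1.1812
Denominator = 1 + 0.28 = 1.28
Vr = 2835 * 1.1812 / 1.28 = 2616.17 m/s

2616.17


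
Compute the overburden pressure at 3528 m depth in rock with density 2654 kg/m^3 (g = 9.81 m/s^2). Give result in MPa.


P = rho * g * z / 1e6
= 2654 * 9.81 * 3528 / 1e6
= 91854090.72 / 1e6
= 91.8541 MPa

91.8541


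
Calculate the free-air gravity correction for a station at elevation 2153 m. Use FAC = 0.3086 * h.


FAC = 0.3086 * h
= 0.3086 * 2153
= 664.4158 mGal

664.4158


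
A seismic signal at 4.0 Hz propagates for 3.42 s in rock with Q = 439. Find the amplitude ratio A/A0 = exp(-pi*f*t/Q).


pi*f*t/Q = pi*4.0*3.42/439 = 0.097897
A/A0 = exp(-0.097897) = 0.906742

0.906742


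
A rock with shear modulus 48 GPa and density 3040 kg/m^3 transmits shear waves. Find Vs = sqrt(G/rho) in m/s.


Convert G to Pa: G = 48e9 Pa
Compute G/rho = 48e9 / 3040 = 15789473.6842
Vs = sqrt(15789473.6842) = 3973.6 m/s

3973.6


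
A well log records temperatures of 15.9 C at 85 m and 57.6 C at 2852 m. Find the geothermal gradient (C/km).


dT = 57.6 - 15.9 = 41.7 C
dz = 2852 - 85 = 2767 m
gradient = dT/dz * 1000 = 41.7/2767 * 1000 = 15.0705 C/km

15.0705


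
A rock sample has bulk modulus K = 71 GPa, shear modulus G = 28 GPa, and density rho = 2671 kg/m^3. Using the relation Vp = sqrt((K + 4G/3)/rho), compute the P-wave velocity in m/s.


First compute the effective modulus:
K + 4G/3 = 71e9 + 4*28e9/3 = 108333333333.33 Pa
Then divide by density:
108333333333.33 / 2671 = 40559091.4764 Pa/(kg/m^3)
Take the square root:
Vp = sqrt(40559091.4764) = 6368.6 m/s

6368.6


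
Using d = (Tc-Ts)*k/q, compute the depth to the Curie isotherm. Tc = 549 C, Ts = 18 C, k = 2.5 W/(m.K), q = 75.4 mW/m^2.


T_Curie - T_surf = 549 - 18 = 531 C
Convert q to W/m^2: 75.4 mW/m^2 = 0.0754 W/m^2
d = 531 * 2.5 / 0.0754 = 17606.1 m

17606.1


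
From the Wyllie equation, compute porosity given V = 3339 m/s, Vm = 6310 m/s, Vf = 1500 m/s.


1/V - 1/Vm = 1/3339 - 1/6310 = 0.00014101
1/Vf - 1/Vm = 1/1500 - 1/6310 = 0.00050819
phi = 0.00014101 / 0.00050819 = 0.2775

0.2775


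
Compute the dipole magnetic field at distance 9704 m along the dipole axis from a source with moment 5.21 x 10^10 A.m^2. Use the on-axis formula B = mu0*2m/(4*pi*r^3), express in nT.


m = 5.21 x 10^10 = 52100000000 A.m^2
2m = 104200000000 A.m^2
r^3 = 9704^3 = 913802545664
B = (4pi*10^-7) * 104200000000 / (4*pi * 913802545664) * 1e9
= 130941.581802 / 11483181457158.7 * 1e9
= 11.4029 nT

11.4029


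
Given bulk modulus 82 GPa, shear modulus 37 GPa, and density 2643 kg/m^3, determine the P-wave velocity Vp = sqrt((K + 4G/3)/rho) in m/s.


First compute the effective modulus:
K + 4G/3 = 82e9 + 4*37e9/3 = 131333333333.33 Pa
Then divide by density:
131333333333.33 / 2643 = 49691007.6933 Pa/(kg/m^3)
Take the square root:
Vp = sqrt(49691007.6933) = 7049.18 m/s

7049.18


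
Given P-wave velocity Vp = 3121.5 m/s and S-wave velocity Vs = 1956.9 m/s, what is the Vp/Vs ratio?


Vp/Vs = 3121.5 / 1956.9
= 1.5951

1.5951


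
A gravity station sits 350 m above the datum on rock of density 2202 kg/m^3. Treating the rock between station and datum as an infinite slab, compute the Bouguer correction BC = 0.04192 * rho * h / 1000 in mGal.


BC = 0.04192 * rho * h / 1000
= 0.04192 * 2202 * 350 / 1000
= 32.3077 mGal

32.3077


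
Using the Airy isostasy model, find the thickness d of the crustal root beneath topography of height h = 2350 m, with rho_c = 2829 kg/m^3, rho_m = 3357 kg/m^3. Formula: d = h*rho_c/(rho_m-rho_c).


rho_m - rho_c = 3357 - 2829 = 528
d = 2350 * 2829 / 528
= 6648150 / 528
= 12591.19 m

12591.19


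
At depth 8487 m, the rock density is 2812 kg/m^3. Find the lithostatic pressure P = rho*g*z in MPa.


P = rho * g * z / 1e6
= 2812 * 9.81 * 8487 / 1e6
= 234120005.64 / 1e6
= 234.12 MPa

234.12


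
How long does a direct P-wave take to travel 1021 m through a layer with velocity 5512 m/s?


t = x / V
= 1021 / 5512
= 0.1852 s

0.1852
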